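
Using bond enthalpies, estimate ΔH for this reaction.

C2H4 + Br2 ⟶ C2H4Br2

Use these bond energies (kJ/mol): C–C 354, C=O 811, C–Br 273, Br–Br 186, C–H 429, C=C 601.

Bonds broken (reactants):
  Br–Br: 1 × 186 = 186
  C–H: 4 × 429 = 1716
  C=C: 1 × 601 = 601
  Σ(broken) = 2503 kJ
Bonds formed (products):
  C–Br: 2 × 273 = 546
  C–C: 1 × 354 = 354
  C–H: 4 × 429 = 1716
  Σ(formed) = 2616 kJ
ΔH = Σ(broken) − Σ(formed) = 2503 − 2616 = −113 kJ

ΔH ≈ −113 kJ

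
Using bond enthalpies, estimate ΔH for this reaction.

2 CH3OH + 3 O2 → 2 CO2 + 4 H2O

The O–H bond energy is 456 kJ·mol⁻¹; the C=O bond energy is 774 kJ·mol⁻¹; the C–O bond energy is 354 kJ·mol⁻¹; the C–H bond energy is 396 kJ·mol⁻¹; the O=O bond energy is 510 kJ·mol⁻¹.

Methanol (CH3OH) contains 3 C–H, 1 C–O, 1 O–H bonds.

Bonds broken (reactants):
  C–H: 6 × 396 = 2376
  C–O: 2 × 354 = 708
  O–H: 2 × 456 = 912
  O=O: 3 × 510 = 1530
  Σ(broken) = 5526 kJ
Bonds formed (products):
  C=O: 4 × 774 = 3096
  O–H: 8 × 456 = 3648
  Σ(formed) = 6744 kJ
ΔH = Σ(broken) − Σ(formed) = 5526 − 6744 = −1218 kJ

ΔH ≈ −1218 kJ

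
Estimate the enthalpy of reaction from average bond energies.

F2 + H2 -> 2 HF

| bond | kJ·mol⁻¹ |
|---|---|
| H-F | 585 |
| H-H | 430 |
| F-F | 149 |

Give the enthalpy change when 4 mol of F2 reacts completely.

ΔH = −2364 kJ

Bonds broken (reactants):
  F-F: 1 × 149 = 149
  H-H: 1 × 430 = 430
  Σ(broken) = 579 kJ
Bonds formed (products):
  H-F: 2 × 585 = 1170
  Σ(formed) = 1170 kJ
ΔH = Σ(broken) − Σ(formed) = 579 − 1170 = −591 kJ
For 4× the reaction as written: 4 × (−591) = −2364 kJ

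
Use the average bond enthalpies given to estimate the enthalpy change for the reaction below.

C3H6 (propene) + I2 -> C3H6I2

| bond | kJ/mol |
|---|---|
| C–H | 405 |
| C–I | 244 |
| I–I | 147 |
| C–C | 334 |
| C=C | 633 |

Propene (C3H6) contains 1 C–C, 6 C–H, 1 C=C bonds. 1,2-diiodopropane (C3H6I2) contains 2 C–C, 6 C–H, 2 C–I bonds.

ΔH ≈ −42 kJ

Bonds broken (reactants):
  C–C: 1 × 334 = 334
  C–H: 6 × 405 = 2430
  C=C: 1 × 633 = 633
  I–I: 1 × 147 = 147
  Σ(broken) = 3544 kJ
Bonds formed (products):
  C–C: 2 × 334 = 668
  C–H: 6 × 405 = 2430
  C–I: 2 × 244 = 488
  Σ(formed) = 3586 kJ
ΔH = Σ(broken) − Σ(formed) = 3544 − 3586 = −42 kJ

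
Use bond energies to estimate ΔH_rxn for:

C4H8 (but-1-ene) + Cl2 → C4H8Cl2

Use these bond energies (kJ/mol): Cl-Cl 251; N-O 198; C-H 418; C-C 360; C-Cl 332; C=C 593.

Bonds broken (reactants):
  C-C: 2 × 360 = 720
  C-H: 8 × 418 = 3344
  C=C: 1 × 593 = 593
  Cl-Cl: 1 × 251 = 251
  Σ(broken) = 4908 kJ
Bonds formed (products):
  C-C: 3 × 360 = 1080
  C-Cl: 2 × 332 = 664
  C-H: 8 × 418 = 3344
  Σ(formed) = 5088 kJ
ΔH = Σ(broken) − Σ(formed) = 4908 − 5088 = −180 kJ

ΔH ≈ −180 kJ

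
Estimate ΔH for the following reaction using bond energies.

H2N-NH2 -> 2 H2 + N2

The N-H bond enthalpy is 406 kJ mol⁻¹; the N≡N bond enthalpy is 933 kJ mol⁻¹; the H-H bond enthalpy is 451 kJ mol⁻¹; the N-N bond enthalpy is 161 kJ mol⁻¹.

Bonds broken (reactants):
  N-H: 4 × 406 = 1624
  N-N: 1 × 161 = 161
  Σ(broken) = 1785 kJ
Bonds formed (products):
  H-H: 2 × 451 = 902
  N≡N: 1 × 933 = 933
  Σ(formed) = 1835 kJ
ΔH = Σ(broken) − Σ(formed) = 1785 − 1835 = −50 kJ

ΔH ≈ −50 kJ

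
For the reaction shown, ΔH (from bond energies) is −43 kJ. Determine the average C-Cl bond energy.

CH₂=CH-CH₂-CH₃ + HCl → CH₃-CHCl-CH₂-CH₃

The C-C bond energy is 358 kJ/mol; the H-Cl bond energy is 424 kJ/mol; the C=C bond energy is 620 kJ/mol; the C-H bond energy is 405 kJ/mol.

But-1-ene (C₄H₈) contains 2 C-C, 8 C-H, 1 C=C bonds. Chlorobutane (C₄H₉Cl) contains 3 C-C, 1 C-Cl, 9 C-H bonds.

D(C-Cl) ≈ 324 kJ/mol

Let D be the C-Cl bond energy.
Σ(broken) = 2×358 + 8×405 + 1×620 + 1×424 = 5000
Σ(formed) = 3×358 + 1×D + 9×405 = 4719 + D
ΔH = Σ(broken) − Σ(formed) = (5000) − (4719 + D) = +281 − D
Setting this equal to −43 kJ gives D = 324 kJ/mol.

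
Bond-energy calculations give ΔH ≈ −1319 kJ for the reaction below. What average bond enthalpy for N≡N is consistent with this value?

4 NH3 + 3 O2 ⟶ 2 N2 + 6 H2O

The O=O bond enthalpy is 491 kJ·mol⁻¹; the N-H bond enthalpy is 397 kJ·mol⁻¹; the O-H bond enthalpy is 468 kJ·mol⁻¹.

D(N≡N) ≈ 970 kJ/mol

Let D be the N≡N bond energy.
Σ(broken) = 12×397 + 3×491 = 6237
Σ(formed) = 2×D + 12×468 = 5616 + 2D
ΔH = Σ(broken) − Σ(formed) = (6237) − (5616 + 2D) = +621 − 2D
Setting this equal to −1319 kJ gives 2D = 1940, so D = 970 kJ/mol.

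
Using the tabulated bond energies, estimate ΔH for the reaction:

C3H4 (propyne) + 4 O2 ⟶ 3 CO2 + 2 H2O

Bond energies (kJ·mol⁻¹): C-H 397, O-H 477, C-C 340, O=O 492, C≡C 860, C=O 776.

ΔH ≈ −1808 kJ

Bonds broken (reactants):
  C≡C: 1 × 860 = 860
  C-C: 1 × 340 = 340
  C-H: 4 × 397 = 1588
  O=O: 4 × 492 = 1968
  Σ(broken) = 4756 kJ
Bonds formed (products):
  C=O: 6 × 776 = 4656
  O-H: 4 × 477 = 1908
  Σ(formed) = 6564 kJ
ΔH = Σ(broken) − Σ(formed) = 4756 − 6564 = −1808 kJ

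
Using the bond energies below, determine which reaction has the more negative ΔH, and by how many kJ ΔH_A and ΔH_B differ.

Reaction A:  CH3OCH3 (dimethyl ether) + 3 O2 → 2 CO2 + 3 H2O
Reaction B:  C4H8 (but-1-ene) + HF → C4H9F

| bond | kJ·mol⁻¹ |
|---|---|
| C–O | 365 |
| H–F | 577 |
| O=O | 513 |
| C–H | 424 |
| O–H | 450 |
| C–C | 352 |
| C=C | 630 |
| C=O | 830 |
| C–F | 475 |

Reaction A:
  Bonds broken (reactants):
    C–H: 6 × 424 = 2544
    C–O: 2 × 365 = 730
    O=O: 3 × 513 = 1539
    Σ(broken) = 4813 kJ
  Bonds formed (products):
    C=O: 4 × 830 = 3320
    O–H: 6 × 450 = 2700
    Σ(formed) = 6020 kJ
  ΔH_A = 4813 − 6020 = −1207 kJ
Reaction B:
  Bonds broken (reactants):
    C–C: 2 × 352 = 704
    C–H: 8 × 424 = 3392
    C=C: 1 × 630 = 630
    H–F: 1 × 577 = 577
    Σ(broken) = 5303 kJ
  Bonds formed (products):
    C–C: 3 × 352 = 1056
    C–F: 1 × 475 = 475
    C–H: 9 × 424 = 3816
    Σ(formed) = 5347 kJ
  ΔH_B = 5303 − 5347 = −44 kJ
ΔH_A − ΔH_B = −1163 kJ, so reaction A has the more negative ΔH; |ΔH_A − ΔH_B| = 1163 kJ.

Reaction A, by 1163 kJ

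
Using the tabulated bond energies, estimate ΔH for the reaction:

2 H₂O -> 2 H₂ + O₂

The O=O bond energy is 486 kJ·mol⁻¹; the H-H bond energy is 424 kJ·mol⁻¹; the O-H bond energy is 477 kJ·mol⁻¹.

Bonds broken (reactants):
  O-H: 4 × 477 = 1908
  Σ(broken) = 1908 kJ
Bonds formed (products):
  H-H: 2 × 424 = 848
  O=O: 1 × 486 = 486
  Σ(formed) = 1334 kJ
ΔH = Σ(broken) − Σ(formed) = 1908 − 1334 = +574 kJ

ΔH ≈ +574 kJ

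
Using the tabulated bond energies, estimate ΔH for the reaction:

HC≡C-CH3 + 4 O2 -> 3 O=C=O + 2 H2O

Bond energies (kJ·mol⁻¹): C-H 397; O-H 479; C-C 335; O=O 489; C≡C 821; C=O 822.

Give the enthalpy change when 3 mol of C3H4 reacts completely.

Bonds broken (reactants):
  C≡C: 1 × 821 = 821
  C-C: 1 × 335 = 335
  C-H: 4 × 397 = 1588
  O=O: 4 × 489 = 1956
  Σ(broken) = 4700 kJ
Bonds formed (products):
  C=O: 6 × 822 = 4932
  O-H: 4 × 479 = 1916
  Σ(formed) = 6848 kJ
ΔH = Σ(broken) − Σ(formed) = 4700 − 6848 = −2148 kJ
For 3× the reaction as written: 3 × (−2148) = −6444 kJ

ΔH = −6444 kJ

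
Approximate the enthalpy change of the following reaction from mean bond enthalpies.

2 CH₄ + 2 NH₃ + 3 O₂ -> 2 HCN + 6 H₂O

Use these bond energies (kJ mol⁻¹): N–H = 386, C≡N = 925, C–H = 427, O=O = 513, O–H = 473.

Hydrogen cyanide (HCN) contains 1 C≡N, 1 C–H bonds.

ΔH ≈ −1109 kJ

Bonds broken (reactants):
  C–H: 8 × 427 = 3416
  N–H: 6 × 386 = 2316
  O=O: 3 × 513 = 1539
  Σ(broken) = 7271 kJ
Bonds formed (products):
  C≡N: 2 × 925 = 1850
  C–H: 2 × 427 = 854
  O–H: 12 × 473 = 5676
  Σ(formed) = 8380 kJ
ΔH = Σ(broken) − Σ(formed) = 7271 − 8380 = −1109 kJ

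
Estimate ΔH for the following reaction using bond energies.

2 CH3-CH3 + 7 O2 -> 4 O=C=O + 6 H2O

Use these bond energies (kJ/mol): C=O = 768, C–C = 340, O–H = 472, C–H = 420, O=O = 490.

ΔH ≈ −2658 kJ

Bonds broken (reactants):
  C–C: 2 × 340 = 680
  C–H: 12 × 420 = 5040
  O=O: 7 × 490 = 3430
  Σ(broken) = 9150 kJ
Bonds formed (products):
  C=O: 8 × 768 = 6144
  O–H: 12 × 472 = 5664
  Σ(formed) = 11808 kJ
ΔH = Σ(broken) − Σ(formed) = 9150 − 11808 = −2658 kJ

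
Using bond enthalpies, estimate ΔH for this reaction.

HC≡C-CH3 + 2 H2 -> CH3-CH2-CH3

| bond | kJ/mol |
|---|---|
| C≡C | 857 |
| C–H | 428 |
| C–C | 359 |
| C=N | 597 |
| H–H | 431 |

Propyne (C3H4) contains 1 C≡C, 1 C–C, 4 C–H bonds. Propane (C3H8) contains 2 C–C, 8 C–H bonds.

ΔH ≈ −352 kJ

Bonds broken (reactants):
  C≡C: 1 × 857 = 857
  C–C: 1 × 359 = 359
  C–H: 4 × 428 = 1712
  H–H: 2 × 431 = 862
  Σ(broken) = 3790 kJ
Bonds formed (products):
  C–C: 2 × 359 = 718
  C–H: 8 × 428 = 3424
  Σ(formed) = 4142 kJ
ΔH = Σ(broken) − Σ(formed) = 3790 − 4142 = −352 kJ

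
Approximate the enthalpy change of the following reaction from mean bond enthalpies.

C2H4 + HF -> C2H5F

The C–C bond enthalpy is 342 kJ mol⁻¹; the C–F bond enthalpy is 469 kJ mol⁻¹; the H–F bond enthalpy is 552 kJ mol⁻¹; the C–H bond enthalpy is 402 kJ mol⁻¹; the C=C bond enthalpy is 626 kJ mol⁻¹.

Bonds broken (reactants):
  C–H: 4 × 402 = 1608
  C=C: 1 × 626 = 626
  H–F: 1 × 552 = 552
  Σ(broken) = 2786 kJ
Bonds formed (products):
  C–C: 1 × 342 = 342
  C–F: 1 × 469 = 469
  C–H: 5 × 402 = 2010
  Σ(formed) = 2821 kJ
ΔH = Σ(broken) − Σ(formed) = 2786 − 2821 = −35 kJ

ΔH ≈ −35 kJ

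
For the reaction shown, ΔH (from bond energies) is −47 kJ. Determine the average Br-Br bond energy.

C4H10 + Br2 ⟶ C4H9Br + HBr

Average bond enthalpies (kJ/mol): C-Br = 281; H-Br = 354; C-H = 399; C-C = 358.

Let D be the Br-Br bond energy.
Σ(broken) = 1×D + 3×358 + 10×399 = 5064 + D
Σ(formed) = 1×281 + 3×358 + 9×399 + 1×354 = 5300
ΔH = Σ(broken) − Σ(formed) = (5064 + D) − (5300) = −236 + D
Setting this equal to −47 kJ gives D = 189 kJ/mol.

D(Br-Br) ≈ 189 kJ/mol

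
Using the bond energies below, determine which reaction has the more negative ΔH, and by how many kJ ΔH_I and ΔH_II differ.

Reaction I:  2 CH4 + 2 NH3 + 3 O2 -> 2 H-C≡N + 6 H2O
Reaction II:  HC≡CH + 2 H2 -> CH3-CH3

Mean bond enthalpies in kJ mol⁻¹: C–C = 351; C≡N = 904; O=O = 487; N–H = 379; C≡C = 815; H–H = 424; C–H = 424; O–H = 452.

Reaction I, by 569 kJ

Reaction I:
  Bonds broken (reactants):
    C–H: 8 × 424 = 3392
    N–H: 6 × 379 = 2274
    O=O: 3 × 487 = 1461
    Σ(broken) = 7127 kJ
  Bonds formed (products):
    C≡N: 2 × 904 = 1808
    C–H: 2 × 424 = 848
    O–H: 12 × 452 = 5424
    Σ(formed) = 8080 kJ
  ΔH_I = 7127 − 8080 = −953 kJ
Reaction II:
  Bonds broken (reactants):
    C≡C: 1 × 815 = 815
    C–H: 2 × 424 = 848
    H–H: 2 × 424 = 848
    Σ(broken) = 2511 kJ
  Bonds formed (products):
    C–C: 1 × 351 = 351
    C–H: 6 × 424 = 2544
    Σ(formed) = 2895 kJ
  ΔH_II = 2511 − 2895 = −384 kJ
ΔH_I − ΔH_II = −569 kJ, so reaction I has the more negative ΔH; |ΔH_I − ΔH_II| = 569 kJ.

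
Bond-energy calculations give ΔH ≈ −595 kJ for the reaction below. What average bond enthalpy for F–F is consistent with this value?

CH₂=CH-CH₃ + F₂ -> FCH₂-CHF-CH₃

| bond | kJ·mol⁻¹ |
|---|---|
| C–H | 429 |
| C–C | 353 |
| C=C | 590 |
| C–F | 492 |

Let D be the F–F bond energy.
Σ(broken) = 1×353 + 6×429 + 1×590 + 1×D = 3517 + D
Σ(formed) = 2×353 + 2×492 + 6×429 = 4264
ΔH = Σ(broken) − Σ(formed) = (3517 + D) − (4264) = −747 + D
Setting this equal to −595 kJ gives D = 152 kJ/mol.

D(F–F) ≈ 152 kJ/mol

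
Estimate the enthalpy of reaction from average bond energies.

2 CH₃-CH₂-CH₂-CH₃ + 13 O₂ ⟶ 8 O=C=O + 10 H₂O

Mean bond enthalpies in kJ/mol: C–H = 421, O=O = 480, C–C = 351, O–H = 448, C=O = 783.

Bonds broken (reactants):
  C–C: 6 × 351 = 2106
  C–H: 20 × 421 = 8420
  O=O: 13 × 480 = 6240
  Σ(broken) = 16766 kJ
Bonds formed (products):
  C=O: 16 × 783 = 12528
  O–H: 20 × 448 = 8960
  Σ(formed) = 21488 kJ
ΔH = Σ(broken) − Σ(formed) = 16766 − 21488 = −4722 kJ

ΔH ≈ −4722 kJ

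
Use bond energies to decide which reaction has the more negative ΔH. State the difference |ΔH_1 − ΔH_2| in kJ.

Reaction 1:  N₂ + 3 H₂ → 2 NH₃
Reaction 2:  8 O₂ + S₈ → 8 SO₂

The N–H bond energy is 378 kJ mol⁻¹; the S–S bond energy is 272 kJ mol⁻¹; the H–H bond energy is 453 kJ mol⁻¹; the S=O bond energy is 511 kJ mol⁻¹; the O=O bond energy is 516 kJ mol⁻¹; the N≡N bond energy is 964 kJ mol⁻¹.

Reaction 2, by 1927 kJ

Reaction 1:
  Bonds broken (reactants):
    H–H: 3 × 453 = 1359
    N≡N: 1 × 964 = 964
    Σ(broken) = 2323 kJ
  Bonds formed (products):
    N–H: 6 × 378 = 2268
    Σ(formed) = 2268 kJ
  ΔH_1 = 2323 − 2268 = +55 kJ
Reaction 2:
  Bonds broken (reactants):
    O=O: 8 × 516 = 4128
    S–S: 8 × 272 = 2176
    Σ(broken) = 6304 kJ
  Bonds formed (products):
    S=O: 16 × 511 = 8176
    Σ(formed) = 8176 kJ
  ΔH_2 = 6304 − 8176 = −1872 kJ
ΔH_1 − ΔH_2 = +1927 kJ, so reaction 2 has the more negative ΔH; |ΔH_1 − ΔH_2| = 1927 kJ.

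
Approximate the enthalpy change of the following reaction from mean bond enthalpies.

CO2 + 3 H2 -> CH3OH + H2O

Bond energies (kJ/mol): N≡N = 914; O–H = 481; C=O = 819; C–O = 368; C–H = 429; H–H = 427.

ΔH ≈ −179 kJ

Bonds broken (reactants):
  C=O: 2 × 819 = 1638
  H–H: 3 × 427 = 1281
  Σ(broken) = 2919 kJ
Bonds formed (products):
  C–H: 3 × 429 = 1287
  C–O: 1 × 368 = 368
  O–H: 3 × 481 = 1443
  Σ(formed) = 3098 kJ
ΔH = Σ(broken) − Σ(formed) = 2919 − 3098 = −179 kJ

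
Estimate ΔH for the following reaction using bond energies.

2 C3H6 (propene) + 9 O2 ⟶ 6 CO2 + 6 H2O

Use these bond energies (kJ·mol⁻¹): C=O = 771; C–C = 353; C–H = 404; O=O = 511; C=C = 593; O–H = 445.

ΔH ≈ −3253 kJ

Bonds broken (reactants):
  C–C: 2 × 353 = 706
  C–H: 12 × 404 = 4848
  C=C: 2 × 593 = 1186
  O=O: 9 × 511 = 4599
  Σ(broken) = 11339 kJ
Bonds formed (products):
  C=O: 12 × 771 = 9252
  O–H: 12 × 445 = 5340
  Σ(formed) = 14592 kJ
ΔH = Σ(broken) − Σ(formed) = 11339 − 14592 = −3253 kJ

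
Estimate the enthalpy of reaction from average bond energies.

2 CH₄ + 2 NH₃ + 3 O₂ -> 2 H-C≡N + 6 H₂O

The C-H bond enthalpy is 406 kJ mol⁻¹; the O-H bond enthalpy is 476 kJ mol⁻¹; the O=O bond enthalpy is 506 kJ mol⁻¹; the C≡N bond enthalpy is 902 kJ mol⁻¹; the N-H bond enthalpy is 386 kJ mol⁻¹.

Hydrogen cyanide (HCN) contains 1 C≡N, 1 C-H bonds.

Bonds broken (reactants):
  C-H: 8 × 406 = 3248
  N-H: 6 × 386 = 2316
  O=O: 3 × 506 = 1518
  Σ(broken) = 7082 kJ
Bonds formed (products):
  C≡N: 2 × 902 = 1804
  C-H: 2 × 406 = 812
  O-H: 12 × 476 = 5712
  Σ(formed) = 8328 kJ
ΔH = Σ(broken) − Σ(formed) = 7082 − 8328 = −1246 kJ

ΔH ≈ −1246 kJ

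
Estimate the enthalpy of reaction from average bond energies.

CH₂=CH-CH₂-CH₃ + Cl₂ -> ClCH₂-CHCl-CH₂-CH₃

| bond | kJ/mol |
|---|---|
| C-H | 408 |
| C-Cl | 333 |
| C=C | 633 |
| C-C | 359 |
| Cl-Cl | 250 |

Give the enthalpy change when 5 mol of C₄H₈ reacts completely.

ΔH = −710 kJ

Bonds broken (reactants):
  C-C: 2 × 359 = 718
  C-H: 8 × 408 = 3264
  C=C: 1 × 633 = 633
  Cl-Cl: 1 × 250 = 250
  Σ(broken) = 4865 kJ
Bonds formed (products):
  C-C: 3 × 359 = 1077
  C-Cl: 2 × 333 = 666
  C-H: 8 × 408 = 3264
  Σ(formed) = 5007 kJ
ΔH = Σ(broken) − Σ(formed) = 4865 − 5007 = −142 kJ
For 5× the reaction as written: 5 × (−142) = −710 kJ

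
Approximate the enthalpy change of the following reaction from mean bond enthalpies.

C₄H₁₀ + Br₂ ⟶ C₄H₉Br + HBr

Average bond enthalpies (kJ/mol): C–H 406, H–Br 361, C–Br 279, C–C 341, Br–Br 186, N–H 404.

Bonds broken (reactants):
  Br–Br: 1 × 186 = 186
  C–C: 3 × 341 = 1023
  C–H: 10 × 406 = 4060
  Σ(broken) = 5269 kJ
Bonds formed (products):
  C–Br: 1 × 279 = 279
  C–C: 3 × 341 = 1023
  C–H: 9 × 406 = 3654
  H–Br: 1 × 361 = 361
  Σ(formed) = 5317 kJ
ΔH = Σ(broken) − Σ(formed) = 5269 − 5317 = −48 kJ

ΔH ≈ −48 kJ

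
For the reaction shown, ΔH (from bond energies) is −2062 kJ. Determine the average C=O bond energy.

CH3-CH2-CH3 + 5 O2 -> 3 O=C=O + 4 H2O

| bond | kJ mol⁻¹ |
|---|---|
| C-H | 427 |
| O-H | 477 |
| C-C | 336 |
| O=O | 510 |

D(C=O) ≈ 814 kJ/mol

Let D be the C=O bond energy.
Σ(broken) = 2×336 + 8×427 + 5×510 = 6638
Σ(formed) = 6×D + 8×477 = 3816 + 6D
ΔH = Σ(broken) − Σ(formed) = (6638) − (3816 + 6D) = +2822 − 6D
Setting this equal to −2062 kJ gives 6D = 4884, so D = 814 kJ/mol.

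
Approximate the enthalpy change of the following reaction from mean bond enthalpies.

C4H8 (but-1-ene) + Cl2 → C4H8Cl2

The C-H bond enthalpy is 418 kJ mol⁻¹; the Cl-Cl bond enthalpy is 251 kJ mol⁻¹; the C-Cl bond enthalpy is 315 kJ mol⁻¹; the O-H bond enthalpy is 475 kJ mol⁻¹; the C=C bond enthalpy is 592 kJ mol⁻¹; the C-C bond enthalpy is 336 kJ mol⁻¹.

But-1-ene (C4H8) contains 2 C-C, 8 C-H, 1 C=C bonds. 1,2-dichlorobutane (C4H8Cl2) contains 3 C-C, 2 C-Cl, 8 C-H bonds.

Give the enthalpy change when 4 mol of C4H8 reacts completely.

Bonds broken (reactants):
  C-C: 2 × 336 = 672
  C-H: 8 × 418 = 3344
  C=C: 1 × 592 = 592
  Cl-Cl: 1 × 251 = 251
  Σ(broken) = 4859 kJ
Bonds formed (products):
  C-C: 3 × 336 = 1008
  C-Cl: 2 × 315 = 630
  C-H: 8 × 418 = 3344
  Σ(formed) = 4982 kJ
ΔH = Σ(broken) − Σ(formed) = 4859 − 4982 = −123 kJ
For 4× the reaction as written: 4 × (−123) = −492 kJ

ΔH = −492 kJ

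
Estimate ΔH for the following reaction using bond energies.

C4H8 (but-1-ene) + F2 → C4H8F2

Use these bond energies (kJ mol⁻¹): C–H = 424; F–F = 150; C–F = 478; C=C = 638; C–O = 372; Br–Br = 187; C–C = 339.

ΔH ≈ −507 kJ

Bonds broken (reactants):
  C–C: 2 × 339 = 678
  C–H: 8 × 424 = 3392
  C=C: 1 × 638 = 638
  F–F: 1 × 150 = 150
  Σ(broken) = 4858 kJ
Bonds formed (products):
  C–C: 3 × 339 = 1017
  C–F: 2 × 478 = 956
  C–H: 8 × 424 = 3392
  Σ(formed) = 5365 kJ
ΔH = Σ(broken) − Σ(formed) = 4858 − 5365 = −507 kJ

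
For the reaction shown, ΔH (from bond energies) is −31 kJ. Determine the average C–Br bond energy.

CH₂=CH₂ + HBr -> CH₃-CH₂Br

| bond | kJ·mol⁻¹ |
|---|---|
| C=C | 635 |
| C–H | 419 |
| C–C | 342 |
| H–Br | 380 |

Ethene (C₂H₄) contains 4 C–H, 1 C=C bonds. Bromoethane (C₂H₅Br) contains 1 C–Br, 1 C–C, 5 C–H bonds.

D(C–Br) ≈ 285 kJ/mol

Let D be the C–Br bond energy.
Σ(broken) = 4×419 + 1×635 + 1×380 = 2691
Σ(formed) = 1×D + 1×342 + 5×419 = 2437 + D
ΔH = Σ(broken) − Σ(formed) = (2691) − (2437 + D) = +254 − D
Setting this equal to −31 kJ gives D = 285 kJ/mol.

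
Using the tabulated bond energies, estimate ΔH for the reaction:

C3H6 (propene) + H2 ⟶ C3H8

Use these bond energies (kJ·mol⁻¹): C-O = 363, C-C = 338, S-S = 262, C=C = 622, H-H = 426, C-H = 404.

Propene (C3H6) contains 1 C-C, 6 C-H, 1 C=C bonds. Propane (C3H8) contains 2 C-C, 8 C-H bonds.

ΔH ≈ −98 kJ

Bonds broken (reactants):
  C-C: 1 × 338 = 338
  C-H: 6 × 404 = 2424
  C=C: 1 × 622 = 622
  H-H: 1 × 426 = 426
  Σ(broken) = 3810 kJ
Bonds formed (products):
  C-C: 2 × 338 = 676
  C-H: 8 × 404 = 3232
  Σ(formed) = 3908 kJ
ΔH = Σ(broken) − Σ(formed) = 3810 − 3908 = −98 kJ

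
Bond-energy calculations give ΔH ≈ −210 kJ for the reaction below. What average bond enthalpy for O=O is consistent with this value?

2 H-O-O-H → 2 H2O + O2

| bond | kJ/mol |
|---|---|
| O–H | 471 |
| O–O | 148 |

Let D be the O=O bond energy.
Σ(broken) = 4×471 + 2×148 = 2180
Σ(formed) = 4×471 + 1×D = 1884 + D
ΔH = Σ(broken) − Σ(formed) = (2180) − (1884 + D) = +296 − D
Setting this equal to −210 kJ gives D = 506 kJ/mol.

D(O=O) ≈ 506 kJ/mol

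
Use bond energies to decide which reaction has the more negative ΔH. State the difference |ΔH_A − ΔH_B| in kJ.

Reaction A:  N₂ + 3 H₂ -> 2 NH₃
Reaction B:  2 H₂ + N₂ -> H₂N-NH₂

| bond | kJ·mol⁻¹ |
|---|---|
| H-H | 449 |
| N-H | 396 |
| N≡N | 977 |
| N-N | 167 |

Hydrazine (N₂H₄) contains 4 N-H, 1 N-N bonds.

Reaction A, by 176 kJ

Reaction A:
  Bonds broken (reactants):
    H-H: 3 × 449 = 1347
    N≡N: 1 × 977 = 977
    Σ(broken) = 2324 kJ
  Bonds formed (products):
    N-H: 6 × 396 = 2376
    Σ(formed) = 2376 kJ
  ΔH_A = 2324 − 2376 = −52 kJ
Reaction B:
  Bonds broken (reactants):
    H-H: 2 × 449 = 898
    N≡N: 1 × 977 = 977
    Σ(broken) = 1875 kJ
  Bonds formed (products):
    N-H: 4 × 396 = 1584
    N-N: 1 × 167 = 167
    Σ(formed) = 1751 kJ
  ΔH_B = 1875 − 1751 = +124 kJ
ΔH_A − ΔH_B = −176 kJ, so reaction A has the more negative ΔH; |ΔH_A − ΔH_B| = 176 kJ.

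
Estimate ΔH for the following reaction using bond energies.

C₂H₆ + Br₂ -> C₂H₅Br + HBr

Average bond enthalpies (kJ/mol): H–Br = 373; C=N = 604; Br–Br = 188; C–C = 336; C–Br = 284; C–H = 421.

ΔH ≈ −48 kJ

Bonds broken (reactants):
  Br–Br: 1 × 188 = 188
  C–C: 1 × 336 = 336
  C–H: 6 × 421 = 2526
  Σ(broken) = 3050 kJ
Bonds formed (products):
  C–Br: 1 × 284 = 284
  C–C: 1 × 336 = 336
  C–H: 5 × 421 = 2105
  H–Br: 1 × 373 = 373
  Σ(formed) = 3098 kJ
ΔH = Σ(broken) − Σ(formed) = 3050 − 3098 = −48 kJ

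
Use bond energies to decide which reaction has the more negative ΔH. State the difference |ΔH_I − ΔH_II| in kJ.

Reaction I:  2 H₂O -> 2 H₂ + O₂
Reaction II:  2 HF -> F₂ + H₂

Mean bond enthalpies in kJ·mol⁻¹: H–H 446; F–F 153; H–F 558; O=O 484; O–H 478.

Reaction II, by 19 kJ

Reaction I:
  Bonds broken (reactants):
    O–H: 4 × 478 = 1912
    Σ(broken) = 1912 kJ
  Bonds formed (products):
    H–H: 2 × 446 = 892
    O=O: 1 × 484 = 484
    Σ(formed) = 1376 kJ
  ΔH_I = 1912 − 1376 = +536 kJ
Reaction II:
  Bonds broken (reactants):
    H–F: 2 × 558 = 1116
    Σ(broken) = 1116 kJ
  Bonds formed (products):
    F–F: 1 × 153 = 153
    H–H: 1 × 446 = 446
    Σ(formed) = 599 kJ
  ΔH_II = 1116 − 599 = +517 kJ
ΔH_I − ΔH_II = +19 kJ, so reaction II has the more negative ΔH; |ΔH_I − ΔH_II| = 19 kJ.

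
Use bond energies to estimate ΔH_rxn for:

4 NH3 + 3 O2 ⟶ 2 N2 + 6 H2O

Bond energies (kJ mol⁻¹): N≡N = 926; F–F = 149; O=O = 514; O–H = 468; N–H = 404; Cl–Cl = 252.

Bonds broken (reactants):
  N–H: 12 × 404 = 4848
  O=O: 3 × 514 = 1542
  Σ(broken) = 6390 kJ
Bonds formed (products):
  N≡N: 2 × 926 = 1852
  O–H: 12 × 468 = 5616
  Σ(formed) = 7468 kJ
ΔH = Σ(broken) − Σ(formed) = 6390 − 7468 = −1078 kJ

ΔH ≈ −1078 kJ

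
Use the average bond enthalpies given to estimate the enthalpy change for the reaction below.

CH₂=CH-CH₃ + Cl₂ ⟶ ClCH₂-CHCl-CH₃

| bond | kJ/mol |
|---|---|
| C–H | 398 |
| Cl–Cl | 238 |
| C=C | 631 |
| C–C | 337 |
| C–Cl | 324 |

ΔH ≈ −116 kJ

Bonds broken (reactants):
  C–C: 1 × 337 = 337
  C–H: 6 × 398 = 2388
  C=C: 1 × 631 = 631
  Cl–Cl: 1 × 238 = 238
  Σ(broken) = 3594 kJ
Bonds formed (products):
  C–C: 2 × 337 = 674
  C–Cl: 2 × 324 = 648
  C–H: 6 × 398 = 2388
  Σ(formed) = 3710 kJ
ΔH = Σ(broken) − Σ(formed) = 3594 − 3710 = −116 kJ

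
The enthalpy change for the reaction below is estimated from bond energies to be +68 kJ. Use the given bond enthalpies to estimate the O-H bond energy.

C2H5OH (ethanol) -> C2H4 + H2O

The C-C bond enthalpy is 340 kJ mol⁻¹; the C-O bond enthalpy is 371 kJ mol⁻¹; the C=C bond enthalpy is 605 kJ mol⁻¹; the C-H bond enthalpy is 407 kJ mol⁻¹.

Let D be the O-H bond energy.
Σ(broken) = 1×340 + 5×407 + 1×371 + 1×D = 2746 + D
Σ(formed) = 4×407 + 1×605 + 2×D = 2233 + 2D
ΔH = Σ(broken) − Σ(formed) = (2746 + D) − (2233 + 2D) = +513 − D
Setting this equal to +68 kJ gives D = 445 kJ/mol.

D(O-H) ≈ 445 kJ/mol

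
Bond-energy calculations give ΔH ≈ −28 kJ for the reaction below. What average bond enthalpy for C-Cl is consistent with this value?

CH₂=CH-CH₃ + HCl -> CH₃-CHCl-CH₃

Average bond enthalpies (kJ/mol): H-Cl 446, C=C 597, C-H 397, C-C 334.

Let D be the C-Cl bond energy.
Σ(broken) = 1×334 + 6×397 + 1×597 + 1×446 = 3759
Σ(formed) = 2×334 + 1×D + 7×397 = 3447 + D
ΔH = Σ(broken) − Σ(formed) = (3759) − (3447 + D) = +312 − D
Setting this equal to −28 kJ gives D = 340 kJ/mol.

D(C-Cl) ≈ 340 kJ/mol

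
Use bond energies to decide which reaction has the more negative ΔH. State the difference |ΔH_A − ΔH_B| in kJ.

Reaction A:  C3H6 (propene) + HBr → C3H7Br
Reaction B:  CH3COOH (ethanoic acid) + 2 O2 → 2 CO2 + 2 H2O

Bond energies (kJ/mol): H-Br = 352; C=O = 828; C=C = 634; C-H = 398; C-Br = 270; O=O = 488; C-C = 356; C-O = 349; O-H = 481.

Reaction B, by 1014 kJ

Reaction A:
  Bonds broken (reactants):
    C-C: 1 × 356 = 356
    C-H: 6 × 398 = 2388
    C=C: 1 × 634 = 634
    H-Br: 1 × 352 = 352
    Σ(broken) = 3730 kJ
  Bonds formed (products):
    C-Br: 1 × 270 = 270
    C-C: 2 × 356 = 712
    C-H: 7 × 398 = 2786
    Σ(formed) = 3768 kJ
  ΔH_A = 3730 − 3768 = −38 kJ
Reaction B:
  Bonds broken (reactants):
    C-C: 1 × 356 = 356
    C-H: 3 × 398 = 1194
    C-O: 1 × 349 = 349
    C=O: 1 × 828 = 828
    O-H: 1 × 481 = 481
    O=O: 2 × 488 = 976
    Σ(broken) = 4184 kJ
  Bonds formed (products):
    C=O: 4 × 828 = 3312
    O-H: 4 × 481 = 1924
    Σ(formed) = 5236 kJ
  ΔH_B = 4184 − 5236 = −1052 kJ
ΔH_A − ΔH_B = +1014 kJ, so reaction B has the more negative ΔH; |ΔH_A − ΔH_B| = 1014 kJ.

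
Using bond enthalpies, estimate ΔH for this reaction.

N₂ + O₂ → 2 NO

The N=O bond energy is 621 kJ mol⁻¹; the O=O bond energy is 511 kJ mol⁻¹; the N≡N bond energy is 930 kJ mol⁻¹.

Bonds broken (reactants):
  N≡N: 1 × 930 = 930
  O=O: 1 × 511 = 511
  Σ(broken) = 1441 kJ
Bonds formed (products):
  N=O: 2 × 621 = 1242
  Σ(formed) = 1242 kJ
ΔH = Σ(broken) − Σ(formed) = 1441 − 1242 = +199 kJ

ΔH ≈ +199 kJ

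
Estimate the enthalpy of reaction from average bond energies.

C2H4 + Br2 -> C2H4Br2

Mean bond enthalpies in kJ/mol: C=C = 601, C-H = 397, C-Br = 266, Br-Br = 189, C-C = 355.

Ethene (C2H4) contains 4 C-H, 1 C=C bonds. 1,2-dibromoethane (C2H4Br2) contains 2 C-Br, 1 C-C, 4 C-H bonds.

ΔH ≈ −97 kJ

Bonds broken (reactants):
  Br-Br: 1 × 189 = 189
  C-H: 4 × 397 = 1588
  C=C: 1 × 601 = 601
  Σ(broken) = 2378 kJ
Bonds formed (products):
  C-Br: 2 × 266 = 532
  C-C: 1 × 355 = 355
  C-H: 4 × 397 = 1588
  Σ(formed) = 2475 kJ
ΔH = Σ(broken) − Σ(formed) = 2378 − 2475 = −97 kJ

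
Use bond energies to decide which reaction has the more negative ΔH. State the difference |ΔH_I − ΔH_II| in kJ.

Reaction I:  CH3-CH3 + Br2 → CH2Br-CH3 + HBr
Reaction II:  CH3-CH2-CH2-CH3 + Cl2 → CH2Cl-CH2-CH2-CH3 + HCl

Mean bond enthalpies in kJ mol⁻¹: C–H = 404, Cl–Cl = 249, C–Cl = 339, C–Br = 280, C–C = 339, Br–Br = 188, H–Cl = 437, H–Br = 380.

Reaction II, by 55 kJ

Reaction I:
  Bonds broken (reactants):
    Br–Br: 1 × 188 = 188
    C–C: 1 × 339 = 339
    C–H: 6 × 404 = 2424
    Σ(broken) = 2951 kJ
  Bonds formed (products):
    C–Br: 1 × 280 = 280
    C–C: 1 × 339 = 339
    C–H: 5 × 404 = 2020
    H–Br: 1 × 380 = 380
    Σ(formed) = 3019 kJ
  ΔH_I = 2951 − 3019 = −68 kJ
Reaction II:
  Bonds broken (reactants):
    C–C: 3 × 339 = 1017
    C–H: 10 × 404 = 4040
    Cl–Cl: 1 × 249 = 249
    Σ(broken) = 5306 kJ
  Bonds formed (products):
    C–C: 3 × 339 = 1017
    C–Cl: 1 × 339 = 339
    C–H: 9 × 404 = 3636
    H–Cl: 1 × 437 = 437
    Σ(formed) = 5429 kJ
  ΔH_II = 5306 − 5429 = −123 kJ
ΔH_I − ΔH_II = +55 kJ, so reaction II has the more negative ΔH; |ΔH_I − ΔH_II| = 55 kJ.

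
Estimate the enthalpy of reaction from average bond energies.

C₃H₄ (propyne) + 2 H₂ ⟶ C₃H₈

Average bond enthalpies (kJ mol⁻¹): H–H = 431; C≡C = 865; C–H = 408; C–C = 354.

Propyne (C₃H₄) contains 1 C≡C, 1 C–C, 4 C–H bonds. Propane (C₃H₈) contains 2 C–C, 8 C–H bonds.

Bonds broken (reactants):
  C≡C: 1 × 865 = 865
  C–C: 1 × 354 = 354
  C–H: 4 × 408 = 1632
  H–H: 2 × 431 = 862
  Σ(broken) = 3713 kJ
Bonds formed (products):
  C–C: 2 × 354 = 708
  C–H: 8 × 408 = 3264
  Σ(formed) = 3972 kJ
ΔH = Σ(broken) − Σ(formed) = 3713 − 3972 = −259 kJ

ΔH ≈ −259 kJ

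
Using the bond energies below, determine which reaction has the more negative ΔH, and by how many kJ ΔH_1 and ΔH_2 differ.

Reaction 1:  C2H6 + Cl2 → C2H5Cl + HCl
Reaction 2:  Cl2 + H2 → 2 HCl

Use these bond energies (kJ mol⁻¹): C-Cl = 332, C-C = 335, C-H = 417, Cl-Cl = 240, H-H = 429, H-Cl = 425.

Reaction 1:
  Bonds broken (reactants):
    C-C: 1 × 335 = 335
    C-H: 6 × 417 = 2502
    Cl-Cl: 1 × 240 = 240
    Σ(broken) = 3077 kJ
  Bonds formed (products):
    C-C: 1 × 335 = 335
    C-Cl: 1 × 332 = 332
    C-H: 5 × 417 = 2085
    H-Cl: 1 × 425 = 425
    Σ(formed) = 3177 kJ
  ΔH_1 = 3077 − 3177 = −100 kJ
Reaction 2:
  Bonds broken (reactants):
    Cl-Cl: 1 × 240 = 240
    H-H: 1 × 429 = 429
    Σ(broken) = 669 kJ
  Bonds formed (products):
    H-Cl: 2 × 425 = 850
    Σ(formed) = 850 kJ
  ΔH_2 = 669 − 850 = −181 kJ
ΔH_1 − ΔH_2 = +81 kJ, so reaction 2 has the more negative ΔH; |ΔH_1 − ΔH_2| = 81 kJ.

Reaction 2, by 81 kJ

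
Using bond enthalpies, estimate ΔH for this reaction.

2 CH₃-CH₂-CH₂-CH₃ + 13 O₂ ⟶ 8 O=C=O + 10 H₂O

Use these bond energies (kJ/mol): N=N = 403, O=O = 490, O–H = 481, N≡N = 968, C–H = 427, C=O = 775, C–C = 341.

Bonds broken (reactants):
  C–C: 6 × 341 = 2046
  C–H: 20 × 427 = 8540
  O=O: 13 × 490 = 6370
  Σ(broken) = 16956 kJ
Bonds formed (products):
  C=O: 16 × 775 = 12400
  O–H: 20 × 481 = 9620
  Σ(formed) = 22020 kJ
ΔH = Σ(broken) − Σ(formed) = 16956 − 22020 = −5064 kJ

ΔH ≈ −5064 kJ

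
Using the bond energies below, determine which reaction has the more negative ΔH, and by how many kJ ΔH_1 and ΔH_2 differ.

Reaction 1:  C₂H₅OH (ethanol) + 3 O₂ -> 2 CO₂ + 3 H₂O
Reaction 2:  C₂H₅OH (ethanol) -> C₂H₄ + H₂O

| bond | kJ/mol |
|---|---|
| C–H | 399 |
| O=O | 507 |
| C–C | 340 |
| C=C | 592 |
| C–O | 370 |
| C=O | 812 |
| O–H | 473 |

Reaction 1:
  Bonds broken (reactants):
    C–C: 1 × 340 = 340
    C–H: 5 × 399 = 1995
    C–O: 1 × 370 = 370
    O–H: 1 × 473 = 473
    O=O: 3 × 507 = 1521
    Σ(broken) = 4699 kJ
  Bonds formed (products):
    C=O: 4 × 812 = 3248
    O–H: 6 × 473 = 2838
    Σ(formed) = 6086 kJ
  ΔH_1 = 4699 − 6086 = −1387 kJ
Reaction 2:
  Bonds broken (reactants):
    C–C: 1 × 340 = 340
    C–H: 5 × 399 = 1995
    C–O: 1 × 370 = 370
    O–H: 1 × 473 = 473
    Σ(broken) = 3178 kJ
  Bonds formed (products):
    C–H: 4 × 399 = 1596
    C=C: 1 × 592 = 592
    O–H: 2 × 473 = 946
    Σ(formed) = 3134 kJ
  ΔH_2 = 3178 − 3134 = +44 kJ
ΔH_1 − ΔH_2 = −1431 kJ, so reaction 1 has the more negative ΔH; |ΔH_1 − ΔH_2| = 1431 kJ.

Reaction 1, by 1431 kJ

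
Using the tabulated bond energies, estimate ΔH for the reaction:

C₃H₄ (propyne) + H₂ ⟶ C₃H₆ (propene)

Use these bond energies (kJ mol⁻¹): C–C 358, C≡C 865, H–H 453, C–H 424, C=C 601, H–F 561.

ΔH ≈ −131 kJ

Bonds broken (reactants):
  C≡C: 1 × 865 = 865
  C–C: 1 × 358 = 358
  C–H: 4 × 424 = 1696
  H–H: 1 × 453 = 453
  Σ(broken) = 3372 kJ
Bonds formed (products):
  C–C: 1 × 358 = 358
  C–H: 6 × 424 = 2544
  C=C: 1 × 601 = 601
  Σ(formed) = 3503 kJ
ΔH = Σ(broken) − Σ(formed) = 3372 − 3503 = −131 kJ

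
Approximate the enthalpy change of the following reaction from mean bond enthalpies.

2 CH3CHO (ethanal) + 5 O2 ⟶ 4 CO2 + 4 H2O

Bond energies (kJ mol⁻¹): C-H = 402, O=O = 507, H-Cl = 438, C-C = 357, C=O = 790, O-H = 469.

ΔH ≈ −2027 kJ

Bonds broken (reactants):
  C-C: 2 × 357 = 714
  C-H: 8 × 402 = 3216
  C=O: 2 × 790 = 1580
  O=O: 5 × 507 = 2535
  Σ(broken) = 8045 kJ
Bonds formed (products):
  C=O: 8 × 790 = 6320
  O-H: 8 × 469 = 3752
  Σ(formed) = 10072 kJ
ΔH = Σ(broken) − Σ(formed) = 8045 − 10072 = −2027 kJ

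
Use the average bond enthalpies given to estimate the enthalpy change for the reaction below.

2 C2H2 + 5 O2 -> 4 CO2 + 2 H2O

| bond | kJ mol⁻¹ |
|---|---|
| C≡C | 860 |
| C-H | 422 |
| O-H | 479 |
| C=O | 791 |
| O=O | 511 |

Bonds broken (reactants):
  C≡C: 2 × 860 = 1720
  C-H: 4 × 422 = 1688
  O=O: 5 × 511 = 2555
  Σ(broken) = 5963 kJ
Bonds formed (products):
  C=O: 8 × 791 = 6328
  O-H: 4 × 479 = 1916
  Σ(formed) = 8244 kJ
ΔH = Σ(broken) − Σ(formed) = 5963 − 8244 = −2281 kJ

ΔH ≈ −2281 kJ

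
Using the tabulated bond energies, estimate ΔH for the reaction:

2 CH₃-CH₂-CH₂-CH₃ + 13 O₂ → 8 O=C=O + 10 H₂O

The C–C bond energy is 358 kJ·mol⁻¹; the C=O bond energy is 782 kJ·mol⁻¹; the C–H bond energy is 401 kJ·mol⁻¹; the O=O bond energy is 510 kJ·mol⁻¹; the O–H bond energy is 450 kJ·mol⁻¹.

Bonds broken (reactants):
  C–C: 6 × 358 = 2148
  C–H: 20 × 401 = 8020
  O=O: 13 × 510 = 6630
  Σ(broken) = 16798 kJ
Bonds formed (products):
  C=O: 16 × 782 = 12512
  O–H: 20 × 450 = 9000
  Σ(formed) = 21512 kJ
ΔH = Σ(broken) − Σ(formed) = 16798 − 21512 = −4714 kJ

ΔH ≈ −4714 kJ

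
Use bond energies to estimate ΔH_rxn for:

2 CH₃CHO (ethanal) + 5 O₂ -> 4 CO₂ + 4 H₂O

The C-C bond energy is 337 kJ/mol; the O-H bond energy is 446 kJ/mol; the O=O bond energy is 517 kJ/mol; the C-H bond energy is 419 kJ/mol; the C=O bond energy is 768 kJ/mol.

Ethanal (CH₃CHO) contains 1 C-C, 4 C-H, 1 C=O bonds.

Bonds broken (reactants):
  C-C: 2 × 337 = 674
  C-H: 8 × 419 = 3352
  C=O: 2 × 768 = 1536
  O=O: 5 × 517 = 2585
  Σ(broken) = 8147 kJ
Bonds formed (products):
  C=O: 8 × 768 = 6144
  O-H: 8 × 446 = 3568
  Σ(formed) = 9712 kJ
ΔH = Σ(broken) − Σ(formed) = 8147 − 9712 = −1565 kJ

ΔH ≈ −1565 kJ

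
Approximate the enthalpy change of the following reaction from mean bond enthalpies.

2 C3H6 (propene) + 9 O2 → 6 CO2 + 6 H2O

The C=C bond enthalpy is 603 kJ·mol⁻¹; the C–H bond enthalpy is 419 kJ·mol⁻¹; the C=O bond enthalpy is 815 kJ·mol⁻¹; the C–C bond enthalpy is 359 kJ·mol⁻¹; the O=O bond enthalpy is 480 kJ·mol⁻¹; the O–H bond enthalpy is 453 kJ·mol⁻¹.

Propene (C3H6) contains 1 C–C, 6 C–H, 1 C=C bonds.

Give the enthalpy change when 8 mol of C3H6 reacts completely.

ΔH = −15776 kJ

Bonds broken (reactants):
  C–C: 2 × 359 = 718
  C–H: 12 × 419 = 5028
  C=C: 2 × 603 = 1206
  O=O: 9 × 480 = 4320
  Σ(broken) = 11272 kJ
Bonds formed (products):
  C=O: 12 × 815 = 9780
  O–H: 12 × 453 = 5436
  Σ(formed) = 15216 kJ
ΔH = Σ(broken) − Σ(formed) = 11272 − 15216 = −3944 kJ
For 4× the reaction as written: 4 × (−3944) = −15776 kJ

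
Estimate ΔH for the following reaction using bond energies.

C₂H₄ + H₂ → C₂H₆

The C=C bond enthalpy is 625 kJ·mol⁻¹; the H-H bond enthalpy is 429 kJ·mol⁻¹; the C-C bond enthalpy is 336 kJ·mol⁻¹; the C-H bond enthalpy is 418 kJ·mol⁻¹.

Bonds broken (reactants):
  C-H: 4 × 418 = 1672
  C=C: 1 × 625 = 625
  H-H: 1 × 429 = 429
  Σ(broken) = 2726 kJ
Bonds formed (products):
  C-C: 1 × 336 = 336
  C-H: 6 × 418 = 2508
  Σ(formed) = 2844 kJ
ΔH = Σ(broken) − Σ(formed) = 2726 − 2844 = −118 kJ

ΔH ≈ −118 kJ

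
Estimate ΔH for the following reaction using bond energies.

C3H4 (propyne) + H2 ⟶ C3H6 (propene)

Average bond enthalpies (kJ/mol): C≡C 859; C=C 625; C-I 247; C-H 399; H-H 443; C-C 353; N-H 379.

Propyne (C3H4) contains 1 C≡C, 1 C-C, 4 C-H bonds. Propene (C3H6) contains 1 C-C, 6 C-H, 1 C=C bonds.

ΔH ≈ −121 kJ

Bonds broken (reactants):
  C≡C: 1 × 859 = 859
  C-C: 1 × 353 = 353
  C-H: 4 × 399 = 1596
  H-H: 1 × 443 = 443
  Σ(broken) = 3251 kJ
Bonds formed (products):
  C-C: 1 × 353 = 353
  C-H: 6 × 399 = 2394
  C=C: 1 × 625 = 625
  Σ(formed) = 3372 kJ
ΔH = Σ(broken) − Σ(formed) = 3251 − 3372 = −121 kJ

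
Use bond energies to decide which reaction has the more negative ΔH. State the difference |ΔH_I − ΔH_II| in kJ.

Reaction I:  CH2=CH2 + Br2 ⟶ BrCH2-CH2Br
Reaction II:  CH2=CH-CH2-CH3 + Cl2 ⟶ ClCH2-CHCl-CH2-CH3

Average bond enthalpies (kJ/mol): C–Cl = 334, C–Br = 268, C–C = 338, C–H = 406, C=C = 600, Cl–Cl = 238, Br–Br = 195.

Reaction I:
  Bonds broken (reactants):
    Br–Br: 1 × 195 = 195
    C–H: 4 × 406 = 1624
    C=C: 1 × 600 = 600
    Σ(broken) = 2419 kJ
  Bonds formed (products):
    C–Br: 2 × 268 = 536
    C–C: 1 × 338 = 338
    C–H: 4 × 406 = 1624
    Σ(formed) = 2498 kJ
  ΔH_I = 2419 − 2498 = −79 kJ
Reaction II:
  Bonds broken (reactants):
    C–C: 2 × 338 = 676
    C–H: 8 × 406 = 3248
    C=C: 1 × 600 = 600
    Cl–Cl: 1 × 238 = 238
    Σ(broken) = 4762 kJ
  Bonds formed (products):
    C–C: 3 × 338 = 1014
    C–Cl: 2 × 334 = 668
    C–H: 8 × 406 = 3248
    Σ(formed) = 4930 kJ
  ΔH_II = 4762 − 4930 = −168 kJ
ΔH_I − ΔH_II = +89 kJ, so reaction II has the more negative ΔH; |ΔH_I − ΔH_II| = 89 kJ.

Reaction II, by 89 kJ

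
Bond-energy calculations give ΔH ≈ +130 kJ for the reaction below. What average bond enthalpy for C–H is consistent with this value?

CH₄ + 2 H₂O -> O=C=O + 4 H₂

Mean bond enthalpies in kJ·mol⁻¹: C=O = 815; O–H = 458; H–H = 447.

D(C–H) ≈ 429 kJ/mol

Let D be the C–H bond energy.
Σ(broken) = 4×D + 4×458 = 1832 + 4D
Σ(formed) = 2×815 + 4×447 = 3418
ΔH = Σ(broken) − Σ(formed) = (1832 + 4D) − (3418) = −1586 + 4D
Setting this equal to +130 kJ gives 4D = 1716, so D = 429 kJ/mol.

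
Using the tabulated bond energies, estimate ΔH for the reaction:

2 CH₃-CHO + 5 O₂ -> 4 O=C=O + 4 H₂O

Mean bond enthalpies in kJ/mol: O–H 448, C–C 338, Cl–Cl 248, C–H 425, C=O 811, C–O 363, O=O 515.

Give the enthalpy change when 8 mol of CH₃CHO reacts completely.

Bonds broken (reactants):
  C–C: 2 × 338 = 676
  C–H: 8 × 425 = 3400
  C=O: 2 × 811 = 1622
  O=O: 5 × 515 = 2575
  Σ(broken) = 8273 kJ
Bonds formed (products):
  C=O: 8 × 811 = 6488
  O–H: 8 × 448 = 3584
  Σ(formed) = 10072 kJ
ΔH = Σ(broken) − Σ(formed) = 8273 − 10072 = −1799 kJ
For 4× the reaction as written: 4 × (−1799) = −7196 kJ

ΔH = −7196 kJ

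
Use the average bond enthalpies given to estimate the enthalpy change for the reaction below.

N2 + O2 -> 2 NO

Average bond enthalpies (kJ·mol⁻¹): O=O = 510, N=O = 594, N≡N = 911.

Bonds broken (reactants):
  N≡N: 1 × 911 = 911
  O=O: 1 × 510 = 510
  Σ(broken) = 1421 kJ
Bonds formed (products):
  N=O: 2 × 594 = 1188
  Σ(formed) = 1188 kJ
ΔH = Σ(broken) − Σ(formed) = 1421 − 1188 = +233 kJ

ΔH ≈ +233 kJ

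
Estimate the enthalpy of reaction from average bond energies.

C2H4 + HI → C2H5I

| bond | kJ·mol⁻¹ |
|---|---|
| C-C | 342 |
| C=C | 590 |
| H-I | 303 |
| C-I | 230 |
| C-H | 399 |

Bonds broken (reactants):
  C-H: 4 × 399 = 1596
  C=C: 1 × 590 = 590
  H-I: 1 × 303 = 303
  Σ(broken) = 2489 kJ
Bonds formed (products):
  C-C: 1 × 342 = 342
  C-H: 5 × 399 = 1995
  C-I: 1 × 230 = 230
  Σ(formed) = 2567 kJ
ΔH = Σ(broken) − Σ(formed) = 2489 − 2567 = −78 kJ

ΔH ≈ −78 kJ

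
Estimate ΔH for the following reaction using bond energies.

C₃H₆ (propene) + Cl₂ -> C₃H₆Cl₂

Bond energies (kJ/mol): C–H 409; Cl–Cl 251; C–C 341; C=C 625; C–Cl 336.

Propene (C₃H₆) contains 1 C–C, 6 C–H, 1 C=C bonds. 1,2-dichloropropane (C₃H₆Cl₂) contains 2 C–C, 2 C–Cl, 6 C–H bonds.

Bonds broken (reactants):
  C–C: 1 × 341 = 341
  C–H: 6 × 409 = 2454
  C=C: 1 × 625 = 625
  Cl–Cl: 1 × 251 = 251
  Σ(broken) = 3671 kJ
Bonds formed (products):
  C–C: 2 × 341 = 682
  C–Cl: 2 × 336 = 672
  C–H: 6 × 409 = 2454
  Σ(formed) = 3808 kJ
ΔH = Σ(broken) − Σ(formed) = 3671 − 3808 = −137 kJ

ΔH ≈ −137 kJ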